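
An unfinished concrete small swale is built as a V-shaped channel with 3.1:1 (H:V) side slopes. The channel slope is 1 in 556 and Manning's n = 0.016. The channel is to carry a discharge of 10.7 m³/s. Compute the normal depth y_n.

y_n = 1.33 m

Manning's equation rearranged: A R^(2/3) = nQ / (1·√S) = 0.016 × 10.7 / (√0.001799) = 4.037.
Try y = 1.52 m: A R^(2/3) = 5.771 — high.
Try y = 0.985 m: A R^(2/3) = 1.815 — low.
Try y = 1.33 m: A R^(2/3) = 4.042 — close enough.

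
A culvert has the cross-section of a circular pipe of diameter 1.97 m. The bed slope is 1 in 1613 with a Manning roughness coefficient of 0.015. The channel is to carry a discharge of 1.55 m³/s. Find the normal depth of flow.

y_n = 0.975 m

Manning's equation rearranged: A R^(2/3) = nQ / (1·√S) = 0.015 × 1.55 / (√0.00062) = 0.9338.
Trying y = 0.766 m: A R^(2/3) = 0.6081 — short.
Trying y = 1.12 m: A R^(2/3) = 1.174 — over.
Trying y = 0.975 m: A R^(2/3) = 0.9341 — matches.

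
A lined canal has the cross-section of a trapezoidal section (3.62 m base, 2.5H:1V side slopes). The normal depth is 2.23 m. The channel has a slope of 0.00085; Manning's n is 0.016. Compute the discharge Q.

With bottom width b = 3.62 m and side slope z = 2.5: A = (b + zy)y = (3.62 + 2.5×2.23)×2.23 = 20.5 m²; P = b + 2y√(1+z²) = 3.62 + 2×2.23×2.693 = 15.63 m.
Hydraulic radius R = A/P = 20.5/15.63 = 1.312 m.
Manning's equation: Q = (1/n) A R^(2/3) S^(1/2) = (1/0.016) × 20.5 × 1.312^(2/3) × 0.00085^(1/2) = 44.8 m³/s.

Q = 44.8 m³/s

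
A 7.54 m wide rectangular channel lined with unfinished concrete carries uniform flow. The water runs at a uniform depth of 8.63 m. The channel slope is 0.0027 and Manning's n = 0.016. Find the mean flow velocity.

Flow area A = b·y = 7.54 × 8.63 = 65.07 m². Wetted perimeter P = b + 2y = 7.54 + 2×8.63 = 24.8 m.
Hydraulic radius R = A/P = 65.07/24.8 = 2.624 m.
From Manning's equation, V = (1/n) R^(2/3) S^(1/2) = (1/0.016) × 2.624^(2/3) × 0.0027^(1/2) = 6.18 m/s.

V = 6.18 m/s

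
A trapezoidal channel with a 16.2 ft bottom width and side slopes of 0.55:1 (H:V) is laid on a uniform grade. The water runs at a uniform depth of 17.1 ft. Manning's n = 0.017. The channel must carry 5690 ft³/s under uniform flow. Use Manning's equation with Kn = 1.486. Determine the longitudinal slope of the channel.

With bottom width b = 16.2 ft and side slope z = 0.55: A = (b + zy)y = (16.2 + 0.55×17.1)×17.1 = 437.8 ft²; P = b + 2y√(1+z²) = 16.2 + 2×17.1×1.141 = 55.23 ft.
Hydraulic radius R = A/P = 437.8/55.23 = 7.927 ft.
From Manning's equation, S = [nQ / (1.486 A R^(2/3))]² = [0.017 × 5690 / (1.486 × 437.8 × 7.927^(2/3))]² = 0.0014.

S = 0.0014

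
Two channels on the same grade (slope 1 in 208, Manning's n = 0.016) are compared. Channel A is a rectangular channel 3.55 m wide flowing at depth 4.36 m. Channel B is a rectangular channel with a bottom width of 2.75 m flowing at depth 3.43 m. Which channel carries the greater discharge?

channel A

Channel A: Flow area A = b·y = 3.55 × 4.36 = 15.48 m². Wetted perimeter P = b + 2y = 3.55 + 2×4.36 = 12.27 m. Hydraulic radius R = A/P = 15.48/12.27 = 1.261 m. Q_A = (1/0.016)·15.48·1.261^(2/3)·√0.004808 = 78.31 m³/s.
Channel B: Flow area A = b·y = 2.75 × 3.43 = 9.433 m². Wetted perimeter P = b + 2y = 2.75 + 2×3.43 = 9.61 m. Hydraulic radius R = A/P = 9.433/9.61 = 0.9815 m. Q_B = (1/0.016)·9.433·0.9815^(2/3)·√0.004808 = 40.37 m³/s.
Q_A = 78.31 m³/s vs Q_B = 40.37 m³/s, so channel A carries more.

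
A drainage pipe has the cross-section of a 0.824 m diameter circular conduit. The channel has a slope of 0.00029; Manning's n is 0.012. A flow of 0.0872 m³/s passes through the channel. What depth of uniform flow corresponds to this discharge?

y_n = 0.326 m

Manning's equation rearranged: A R^(2/3) = nQ / (1·√S) = 0.012 × 0.0872 / (√0.00029) = 0.06145.
Trying y = 0.356 m: A R^(2/3) = 0.07206 — high.
Trying y = 0.225 m: A R^(2/3) = 0.03032 — low.
Trying y = 0.326 m: A R^(2/3) = 0.06143 — matches.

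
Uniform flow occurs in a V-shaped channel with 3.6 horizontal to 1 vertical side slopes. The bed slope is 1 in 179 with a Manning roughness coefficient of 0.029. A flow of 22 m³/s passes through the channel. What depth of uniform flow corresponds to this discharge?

y_n = 1.66 m

Manning's equation rearranged: A R^(2/3) = nQ / (1·√S) = 0.029 × 22 / (√0.005587) = 8.536.
At y = 1.38 m: A R^(2/3) = 5.222 — low.
At y = 1.66 m: A R^(2/3) = 8.547 — close enough.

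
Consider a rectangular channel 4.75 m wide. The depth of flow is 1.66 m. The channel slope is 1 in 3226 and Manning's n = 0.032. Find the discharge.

Q = 4.27 m³/s

Flow area A = b·y = 4.75 × 1.66 = 7.885 m². Wetted perimeter P = b + 2y = 4.75 + 2×1.66 = 8.07 m.
Hydraulic radius R = A/P = 7.885/8.07 = 0.9771 m.
Manning's equation: Q = (1/n) A R^(2/3) S^(1/2) = (1/0.032) × 7.885 × 0.9771^(2/3) × 0.00031^(1/2) = 4.27 m³/s.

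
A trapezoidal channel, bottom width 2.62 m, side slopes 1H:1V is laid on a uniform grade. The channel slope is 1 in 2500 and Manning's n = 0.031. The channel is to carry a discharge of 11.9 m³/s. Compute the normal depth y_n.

y_n = 2.73 m

Manning's equation rearranged: A R^(2/3) = nQ / (1·√S) = 0.031 × 11.9 / (√0.0004) = 18.45.
Trying y = 3.43 m: A R^(2/3) = 29.37 — high.
Trying y = 2.18 m: A R^(2/3) = 11.76 — low.
Trying y = 2.73 m: A R^(2/3) = 18.39 — ≈ 18.45.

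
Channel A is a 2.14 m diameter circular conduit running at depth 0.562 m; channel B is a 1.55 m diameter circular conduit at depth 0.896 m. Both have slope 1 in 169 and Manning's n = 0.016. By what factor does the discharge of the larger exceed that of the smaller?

Channel A: For a circular section of diameter D = 2.14 m at depth y = 0.562 m, the central angle is θ = 2 arccos(1 − 2y/D) = 2.152 rad. Then A = (D²/8)(θ − sin θ) = 0.7536 m² and P = Dθ/2 = 2.303 m. Hydraulic radius R = A/P = 0.7536/2.303 = 0.3273 m. Q_A = (1/0.016)·0.7536·0.3273^(2/3)·√0.005917 = 1.721 m³/s.
Channel B: For a circular section of diameter D = 1.55 m at depth y = 0.896 m, the central angle is θ = 2 arccos(1 − 2y/D) = 3.455 rad. Then A = (D²/8)(θ − sin θ) = 1.13 m² and P = Dθ/2 = 2.678 m. Hydraulic radius R = A/P = 1.13/2.678 = 0.4221 m. Q_B = (1/0.016)·1.13·0.4221^(2/3)·√0.005917 = 3.058 m³/s.
The larger discharge is 3.058 m³/s and the smaller is 1.721 m³/s; the ratio is 1.78.

1.78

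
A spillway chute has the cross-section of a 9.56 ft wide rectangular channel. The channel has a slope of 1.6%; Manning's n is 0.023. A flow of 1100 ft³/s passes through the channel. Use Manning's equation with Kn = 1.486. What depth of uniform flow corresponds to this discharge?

y_n = 7.02 ft

Manning's equation rearranged: A R^(2/3) = nQ / (1.486·√S) = 0.023 × 1100 / (1.486 × √0.016) = 134.6.
At y = 8.18 ft: A R^(2/3) = 163.3 — too large.
At y = 5.77 ft: A R^(2/3) = 104.7 — too small.
At y = 7.02 ft: A R^(2/3) = 134.7 — close enough.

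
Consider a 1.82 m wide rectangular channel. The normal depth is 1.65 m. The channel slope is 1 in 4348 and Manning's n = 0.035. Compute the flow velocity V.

Flow area A = b·y = 1.82 × 1.65 = 3.003 m². Wetted perimeter P = b + 2y = 1.82 + 2×1.65 = 5.12 m.
Hydraulic radius R = A/P = 3.003/5.12 = 0.5865 m.
From Manning's equation, V = (1/n) R^(2/3) S^(1/2) = (1/0.035) × 0.5865^(2/3) × 0.00023^(1/2) = 0.304 m/s.

V = 0.304 m/s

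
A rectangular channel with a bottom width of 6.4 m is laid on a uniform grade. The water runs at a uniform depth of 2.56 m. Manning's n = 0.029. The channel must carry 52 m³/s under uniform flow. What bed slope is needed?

S = 0.0053

Flow area A = b·y = 6.4 × 2.56 = 16.38 m². Wetted perimeter P = b + 2y = 6.4 + 2×2.56 = 11.52 m.
Hydraulic radius R = A/P = 16.38/11.52 = 1.422 m.
From Manning's equation, S = [nQ / (1 A R^(2/3))]² = [0.029 × 52 / (1 × 16.38 × 1.422^(2/3))]² = 0.0053.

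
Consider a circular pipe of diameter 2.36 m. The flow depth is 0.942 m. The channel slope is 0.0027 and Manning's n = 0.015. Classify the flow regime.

For a circular section of diameter D = 2.36 m at depth y = 0.942 m, the central angle is θ = 2 arccos(1 − 2y/D) = 2.735 rad. Then A = (D²/8)(θ − sin θ) = 1.629 m² and P = Dθ/2 = 3.228 m.
Hydraulic radius R = A/P = 1.629/3.228 = 0.5048 m.
V = (1/n) R^(2/3) √S = (1/0.015) × 0.5048^(2/3) × √0.0027 = 2.196 m/s. Hydraulic depth D_h = A/T = 1.629/2.311 = 0.7049 m.
Froude number Fr = V/√(g·D_h) = 2.196/√(9.81×0.7049) = 0.835, which is less than 1, so the flow is subcritical.

subcritical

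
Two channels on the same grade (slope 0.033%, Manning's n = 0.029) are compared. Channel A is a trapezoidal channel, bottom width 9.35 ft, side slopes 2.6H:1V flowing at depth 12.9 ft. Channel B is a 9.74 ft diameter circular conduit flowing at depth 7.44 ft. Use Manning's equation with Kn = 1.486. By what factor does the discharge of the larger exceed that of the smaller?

Channel A: With bottom width b = 9.35 ft and side slope z = 2.6: A = (b + zy)y = (9.35 + 2.6×12.9)×12.9 = 553.3 ft²; P = b + 2y√(1+z²) = 9.35 + 2×12.9×2.786 = 81.22 ft. Hydraulic radius R = A/P = 553.3/81.22 = 6.812 ft. Q_A = (1.486/0.029)·553.3·6.812^(2/3)·√0.00033 = 1851 ft³/s.
Channel B: For a circular section of diameter D = 9.74 ft at depth y = 7.44 ft, the central angle is θ = 2 arccos(1 − 2y/D) = 4.253 rad. Then A = (D²/8)(θ − sin θ) = 61.07 ft² and P = Dθ/2 = 20.71 ft. Hydraulic radius R = A/P = 61.07/20.71 = 2.948 ft. Q_B = (1.486/0.029)·61.07·2.948^(2/3)·√0.00033 = 116.9 ft³/s.
The larger discharge is 1851 ft³/s and the smaller is 116.9 ft³/s; the ratio is 15.8.

15.8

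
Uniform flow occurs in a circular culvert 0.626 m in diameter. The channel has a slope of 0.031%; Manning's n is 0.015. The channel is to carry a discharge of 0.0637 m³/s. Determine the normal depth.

Manning's equation rearranged: A R^(2/3) = nQ / (1·√S) = 0.015 × 0.0637 / (√0.00031) = 0.05427.
At y = 0.425 m: A R^(2/3) = 0.07184 — too large.
At y = 0.279 m: A R^(2/3) = 0.0366 — too small.
At y = 0.352 m: A R^(2/3) = 0.05425 — matches.

y_n = 0.352 m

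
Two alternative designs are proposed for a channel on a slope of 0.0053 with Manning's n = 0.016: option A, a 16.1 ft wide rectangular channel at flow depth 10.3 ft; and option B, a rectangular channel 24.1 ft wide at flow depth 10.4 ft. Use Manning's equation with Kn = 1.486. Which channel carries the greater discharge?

Channel A: Flow area A = b·y = 16.1 × 10.3 = 165.8 ft². Wetted perimeter P = b + 2y = 16.1 + 2×10.3 = 36.7 ft. Hydraulic radius R = A/P = 165.8/36.7 = 4.519 ft. Q_A = (1.486/0.016)·165.8·4.519^(2/3)·√0.0053 = 3065 ft³/s.
Channel B: Flow area A = b·y = 24.1 × 10.4 = 250.6 ft². Wetted perimeter P = b + 2y = 24.1 + 2×10.4 = 44.9 ft. Hydraulic radius R = A/P = 250.6/44.9 = 5.582 ft. Q_B = (1.486/0.016)·250.6·5.582^(2/3)·√0.0053 = 5333 ft³/s.
Q_A = 3065 ft³/s vs Q_B = 5333 ft³/s, so channel B carries more.

channel B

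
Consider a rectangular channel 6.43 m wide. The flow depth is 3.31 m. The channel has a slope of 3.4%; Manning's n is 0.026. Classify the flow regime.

supercritical

Flow area A = b·y = 6.43 × 3.31 = 21.28 m². Wetted perimeter P = b + 2y = 6.43 + 2×3.31 = 13.05 m.
Hydraulic radius R = A/P = 21.28/13.05 = 1.631 m.
V = (1/n) R^(2/3) √S = (1/0.026) × 1.631^(2/3) × √0.034 = 9.826 m/s. Hydraulic depth D_h = A/T = 21.28/6.43 = 3.31 m.
Froude number Fr = V/√(g·D_h) = 9.826/√(9.81×3.31) = 1.72, which is greater than 1, so the flow is supercritical.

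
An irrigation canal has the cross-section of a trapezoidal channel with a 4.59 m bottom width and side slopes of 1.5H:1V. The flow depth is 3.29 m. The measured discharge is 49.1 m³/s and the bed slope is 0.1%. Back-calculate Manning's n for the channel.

n = 0.031

With bottom width b = 4.59 m and side slope z = 1.5: A = (b + zy)y = (4.59 + 1.5×3.29)×3.29 = 31.34 m²; P = b + 2y√(1+z²) = 4.59 + 2×3.29×1.803 = 16.45 m.
Hydraulic radius R = A/P = 31.34/16.45 = 1.905 m.
Rearranging Manning's equation: n = (1/Q) A R^(2/3) S^(1/2) = (1/49.1) × 31.34 × 1.905^(2/3) × √0.001 = 0.031.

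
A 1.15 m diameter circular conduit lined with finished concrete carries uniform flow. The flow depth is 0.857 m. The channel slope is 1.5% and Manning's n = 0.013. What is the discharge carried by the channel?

For a circular section of diameter D = 1.15 m at depth y = 0.857 m, the central angle is θ = 2 arccos(1 − 2y/D) = 4.167 rad. Then A = (D²/8)(θ − sin θ) = 0.8301 m² and P = Dθ/2 = 2.396 m.
Hydraulic radius R = A/P = 0.8301/2.396 = 0.3465 m.
Manning's equation: Q = (1/n) A R^(2/3) S^(1/2) = (1/0.013) × 0.8301 × 0.3465^(2/3) × 0.015^(1/2) = 3.86 m³/s.

Q = 3.86 m³/s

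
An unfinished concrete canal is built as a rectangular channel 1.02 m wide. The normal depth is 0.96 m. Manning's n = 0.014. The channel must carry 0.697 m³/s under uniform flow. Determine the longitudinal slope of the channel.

S = 0.00043

Flow area A = b·y = 1.02 × 0.96 = 0.9792 m². Wetted perimeter P = b + 2y = 1.02 + 2×0.96 = 2.94 m.
Hydraulic radius R = A/P = 0.9792/2.94 = 0.3331 m.
From Manning's equation, S = [nQ / (1 A R^(2/3))]² = [0.014 × 0.697 / (1 × 0.9792 × 0.3331^(2/3))]² = 0.00043.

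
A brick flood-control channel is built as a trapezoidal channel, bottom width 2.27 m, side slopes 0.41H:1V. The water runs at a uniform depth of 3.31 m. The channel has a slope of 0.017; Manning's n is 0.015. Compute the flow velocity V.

With bottom width b = 2.27 m and side slope z = 0.41: A = (b + zy)y = (2.27 + 0.41×3.31)×3.31 = 12.01 m²; P = b + 2y√(1+z²) = 2.27 + 2×3.31×1.081 = 9.425 m.
Hydraulic radius R = A/P = 12.01/9.425 = 1.274 m.
From Manning's equation, V = (1/n) R^(2/3) S^(1/2) = (1/0.015) × 1.274^(2/3) × 0.017^(1/2) = 10.2 m/s.

V = 10.2 m/s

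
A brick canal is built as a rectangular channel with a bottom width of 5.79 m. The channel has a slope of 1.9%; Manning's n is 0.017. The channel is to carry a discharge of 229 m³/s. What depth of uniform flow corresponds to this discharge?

Manning's equation rearranged: A R^(2/3) = nQ / (1·√S) = 0.017 × 229 / (√0.019) = 28.24.
Try y = 3.02 m: A R^(2/3) = 22.69 — too small.
Try y = 4.3 m: A R^(2/3) = 35.88 — too large.
Try y = 3.57 m: A R^(2/3) = 28.26 — ≈ 28.24.

y_n = 3.57 m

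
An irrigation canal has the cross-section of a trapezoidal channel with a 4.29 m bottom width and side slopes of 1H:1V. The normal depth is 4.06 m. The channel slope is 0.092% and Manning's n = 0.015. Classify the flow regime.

subcritical

With bottom width b = 4.29 m and side slope z = 1: A = (b + zy)y = (4.29 + 1×4.06)×4.06 = 33.9 m²; P = b + 2y√(1+z²) = 4.29 + 2×4.06×1.414 = 15.77 m.
Hydraulic radius R = A/P = 33.9/15.77 = 2.149 m.
V = (1/n) R^(2/3) √S = (1/0.015) × 2.149^(2/3) × √0.00092 = 3.368 m/s. Hydraulic depth D_h = A/T = 33.9/12.41 = 2.732 m.
Froude number Fr = V/√(g·D_h) = 3.368/√(9.81×2.732) = 0.651, which is less than 1, so the flow is subcritical.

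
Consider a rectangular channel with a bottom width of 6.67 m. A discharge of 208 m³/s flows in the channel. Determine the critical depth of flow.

y_c = 4.63 m

For a rectangular channel, critical depth y_c = (q²/g)^(1/3) where q = Q/b = 208/6.67 = 31.18 m²/s.
So y_c = (31.18²/9.81)^(1/3) = 4.63 m.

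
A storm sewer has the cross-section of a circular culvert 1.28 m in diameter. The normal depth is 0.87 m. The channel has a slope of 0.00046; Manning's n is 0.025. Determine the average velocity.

For a circular section of diameter D = 1.28 m at depth y = 0.87 m, the central angle is θ = 2 arccos(1 − 2y/D) = 3.877 rad. Then A = (D²/8)(θ − sin θ) = 0.9313 m² and P = Dθ/2 = 2.481 m.
Hydraulic radius R = A/P = 0.9313/2.481 = 0.3754 m.
From Manning's equation, V = (1/n) R^(2/3) S^(1/2) = (1/0.025) × 0.3754^(2/3) × 0.00046^(1/2) = 0.446 m/s.

V = 0.446 m/s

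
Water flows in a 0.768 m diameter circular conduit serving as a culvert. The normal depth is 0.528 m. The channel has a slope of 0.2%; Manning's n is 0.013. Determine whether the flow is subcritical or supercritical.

subcritical

For a circular section of diameter D = 0.768 m at depth y = 0.528 m, the central angle is θ = 2 arccos(1 − 2y/D) = 3.91 rad. Then A = (D²/8)(θ − sin θ) = 0.3396 m² and P = Dθ/2 = 1.502 m.
Hydraulic radius R = A/P = 0.3396/1.502 = 0.2261 m.
V = (1/n) R^(2/3) √S = (1/0.013) × 0.2261^(2/3) × √0.002 = 1.277 m/s. Hydraulic depth D_h = A/T = 0.3396/0.712 = 0.4769 m.
Froude number Fr = V/√(g·D_h) = 1.277/√(9.81×0.4769) = 0.59, which is less than 1, so the flow is subcritical.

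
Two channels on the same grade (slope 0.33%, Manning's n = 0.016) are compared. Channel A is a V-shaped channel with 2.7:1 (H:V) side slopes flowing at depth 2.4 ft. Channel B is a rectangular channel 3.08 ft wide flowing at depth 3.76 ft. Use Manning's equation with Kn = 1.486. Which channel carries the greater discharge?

channel A

Channel A: For a triangular section with side slope z = 2.7: A = zy² = 2.7×2.4² = 15.55 ft²; P = 2y√(1+z²) = 2×2.4×2.879 = 13.82 ft. Hydraulic radius R = A/P = 15.55/13.82 = 1.125 ft. Q_A = (1.486/0.016)·15.55·1.125^(2/3)·√0.0033 = 89.77 ft³/s.
Channel B: Flow area A = b·y = 3.08 × 3.76 = 11.58 ft². Wetted perimeter P = b + 2y = 3.08 + 2×3.76 = 10.6 ft. Hydraulic radius R = A/P = 11.58/10.6 = 1.093 ft. Q_B = (1.486/0.016)·11.58·1.093^(2/3)·√0.0033 = 65.54 ft³/s.
Q_A = 89.77 ft³/s vs Q_B = 65.54 ft³/s, so channel A carries more.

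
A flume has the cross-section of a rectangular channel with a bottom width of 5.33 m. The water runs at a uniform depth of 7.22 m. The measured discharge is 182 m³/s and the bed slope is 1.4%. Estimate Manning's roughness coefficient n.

Flow area A = b·y = 5.33 × 7.22 = 38.48 m². Wetted perimeter P = b + 2y = 5.33 + 2×7.22 = 19.77 m.
Hydraulic radius R = A/P = 38.48/19.77 = 1.947 m.
Rearranging Manning's equation: n = (1/Q) A R^(2/3) S^(1/2) = (1/182) × 38.48 × 1.947^(2/3) × √0.014 = 0.039.

n = 0.039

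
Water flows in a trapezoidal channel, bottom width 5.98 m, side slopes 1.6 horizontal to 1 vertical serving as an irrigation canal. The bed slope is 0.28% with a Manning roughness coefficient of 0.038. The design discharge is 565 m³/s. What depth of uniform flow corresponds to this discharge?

Manning's equation rearranged: A R^(2/3) = nQ / (1·√S) = 0.038 × 565 / (√0.0028) = 405.7.
Trying y = 6.15 m: A R^(2/3) = 217.1 — short.
Trying y = 9.5 m: A R^(2/3) = 573.4 — over.
Trying y = 8.16 m: A R^(2/3) = 405.9 — close enough.

y_n = 8.16 m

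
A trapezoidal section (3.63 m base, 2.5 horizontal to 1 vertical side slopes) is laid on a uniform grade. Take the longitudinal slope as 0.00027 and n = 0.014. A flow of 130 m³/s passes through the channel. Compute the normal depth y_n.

Manning's equation rearranged: A R^(2/3) = nQ / (1·√S) = 0.014 × 130 / (√0.00027) = 110.8.
At y = 5.15 m: A R^(2/3) = 165.2 — high.
At y = 4.35 m: A R^(2/3) = 111 — matches.

y_n = 4.35 m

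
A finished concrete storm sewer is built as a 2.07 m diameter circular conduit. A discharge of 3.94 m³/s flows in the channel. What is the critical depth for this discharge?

At critical depth, Q² T / (g A³) = 1, i.e. A³/T = Q²/g = 3.94²/9.81 = 1.582.
Trying y = 0.834 m: A³/T = 1.007 — too small.
Trying y = 1.06 m: A³/T = 2.521 — too large.
Trying y = 0.938 m: A³/T = 1.58 — close enough.

y_c = 0.938 m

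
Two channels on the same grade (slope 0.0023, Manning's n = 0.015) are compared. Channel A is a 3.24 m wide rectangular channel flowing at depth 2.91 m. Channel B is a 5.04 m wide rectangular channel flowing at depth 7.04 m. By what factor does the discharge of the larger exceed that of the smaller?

Channel A: Flow area A = b·y = 3.24 × 2.91 = 9.428 m². Wetted perimeter P = b + 2y = 3.24 + 2×2.91 = 9.06 m. Hydraulic radius R = A/P = 9.428/9.06 = 1.041 m. Q_A = (1/0.015)·9.428·1.041^(2/3)·√0.0023 = 30.96 m³/s.
Channel B: Flow area A = b·y = 5.04 × 7.04 = 35.48 m². Wetted perimeter P = b + 2y = 5.04 + 2×7.04 = 19.12 m. Hydraulic radius R = A/P = 35.48/19.12 = 1.856 m. Q_B = (1/0.015)·35.48·1.856^(2/3)·√0.0023 = 171.3 m³/s.
The larger discharge is 171.3 m³/s and the smaller is 30.96 m³/s; the ratio is 5.53.

5.53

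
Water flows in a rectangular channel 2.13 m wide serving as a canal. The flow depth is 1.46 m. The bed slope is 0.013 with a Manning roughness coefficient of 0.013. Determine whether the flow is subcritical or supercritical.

supercritical

Flow area A = b·y = 2.13 × 1.46 = 3.11 m². Wetted perimeter P = b + 2y = 2.13 + 2×1.46 = 5.05 m.
Hydraulic radius R = A/P = 3.11/5.05 = 0.6158 m.
V = (1/n) R^(2/3) √S = (1/0.013) × 0.6158^(2/3) × √0.013 = 6.348 m/s. Hydraulic depth D_h = A/T = 3.11/2.13 = 1.46 m.
Froude number Fr = V/√(g·D_h) = 6.348/√(9.81×1.46) = 1.68, which is greater than 1, so the flow is supercritical.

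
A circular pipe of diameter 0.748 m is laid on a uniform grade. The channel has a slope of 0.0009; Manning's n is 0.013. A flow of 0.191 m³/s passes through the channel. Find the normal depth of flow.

y_n = 0.407 m

Manning's equation rearranged: A R^(2/3) = nQ / (1·√S) = 0.013 × 0.191 / (√0.0009) = 0.08277.
At y = 0.308 m: A R^(2/3) = 0.05105 — too small.
At y = 0.454 m: A R^(2/3) = 0.09825 — too large.
At y = 0.407 m: A R^(2/3) = 0.08271 — ≈ 0.08277.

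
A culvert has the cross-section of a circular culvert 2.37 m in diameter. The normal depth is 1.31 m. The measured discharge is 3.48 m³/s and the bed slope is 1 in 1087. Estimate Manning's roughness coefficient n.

n = 0.016

For a circular section of diameter D = 2.37 m at depth y = 1.31 m, the central angle is θ = 2 arccos(1 − 2y/D) = 3.353 rad. Then A = (D²/8)(θ − sin θ) = 2.501 m² and P = Dθ/2 = 3.973 m.
Hydraulic radius R = A/P = 2.501/3.973 = 0.6296 m.
Rearranging Manning's equation: n = (1/Q) A R^(2/3) S^(1/2) = (1/3.48) × 2.501 × 0.6296^(2/3) × √0.00092 = 0.016.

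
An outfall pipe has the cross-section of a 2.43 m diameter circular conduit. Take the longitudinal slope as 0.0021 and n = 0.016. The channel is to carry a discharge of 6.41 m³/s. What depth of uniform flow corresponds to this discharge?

Manning's equation rearranged: A R^(2/3) = nQ / (1·√S) = 0.016 × 6.41 / (√0.0021) = 2.238.
At y = 1.83 m: A R^(2/3) = 3.048 — too large.
At y = 1.3 m: A R^(2/3) = 1.862 — too small.
At y = 1.46 m: A R^(2/3) = 2.24 — matches.

y_n = 1.46 m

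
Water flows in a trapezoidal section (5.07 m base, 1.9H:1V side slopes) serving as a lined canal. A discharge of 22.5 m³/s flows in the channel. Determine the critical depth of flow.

At critical depth, Q² T / (g A³) = 1, i.e. A³/T = Q²/g = 22.5²/9.81 = 51.61.
Try y = 0.803 m: A³/T = 18.29 — low.
Try y = 1.26 m: A³/T = 84.38 — high.
Try y = 1.09 m: A³/T = 51.19 — close enough.

y_c = 1.09 m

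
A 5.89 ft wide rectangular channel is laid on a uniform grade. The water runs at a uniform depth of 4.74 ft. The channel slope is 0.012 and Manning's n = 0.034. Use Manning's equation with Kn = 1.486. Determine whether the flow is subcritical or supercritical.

Flow area A = b·y = 5.89 × 4.74 = 27.92 ft². Wetted perimeter P = b + 2y = 5.89 + 2×4.74 = 15.37 ft.
Hydraulic radius R = A/P = 27.92/15.37 = 1.816 ft.
V = (1.486/n) R^(2/3) √S = (1.486/0.034) × 1.816^(2/3) × √0.012 = 7.128 ft/s. Hydraulic depth D_h = A/T = 27.92/5.89 = 4.74 ft.
Froude number Fr = V/√(g·D_h) = 7.128/√(32.2×4.74) = 0.577, which is less than 1, so the flow is subcritical.

subcritical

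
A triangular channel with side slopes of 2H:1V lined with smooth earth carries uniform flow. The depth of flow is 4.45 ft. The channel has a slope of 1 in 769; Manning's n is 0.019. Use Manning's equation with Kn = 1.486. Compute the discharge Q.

For a triangular section with side slope z = 2: A = zy² = 2×4.45² = 39.61 ft²; P = 2y√(1+z²) = 2×4.45×2.236 = 19.9 ft.
Hydraulic radius R = A/P = 39.61/19.9 = 1.99 ft.
Manning's equation: Q = (1.486/n) A R^(2/3) S^(1/2) = (1.486/0.019) × 39.61 × 1.99^(2/3) × 0.0013^(1/2) = 177 ft³/s.

Q = 177 ft³/s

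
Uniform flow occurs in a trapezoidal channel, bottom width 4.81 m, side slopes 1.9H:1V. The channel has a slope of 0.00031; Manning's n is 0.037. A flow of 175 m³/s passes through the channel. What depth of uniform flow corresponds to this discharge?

y_n = 7.64 m

Manning's equation rearranged: A R^(2/3) = nQ / (1·√S) = 0.037 × 175 / (√0.00031) = 367.8.
Trying y = 9.56 m: A R^(2/3) = 624 — too large.
Trying y = 6.55 m: A R^(2/3) = 257.1 — too small.
Trying y = 7.64 m: A R^(2/3) = 367.4 — matches.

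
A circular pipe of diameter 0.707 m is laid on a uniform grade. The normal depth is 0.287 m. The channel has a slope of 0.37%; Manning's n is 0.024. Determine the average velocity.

V = 0.725 m/s

For a circular section of diameter D = 0.707 m at depth y = 0.287 m, the central angle is θ = 2 arccos(1 − 2y/D) = 2.763 rad. Then A = (D²/8)(θ − sin θ) = 0.1496 m² and P = Dθ/2 = 0.9768 m.
Hydraulic radius R = A/P = 0.1496/0.9768 = 0.1531 m.
From Manning's equation, V = (1/n) R^(2/3) S^(1/2) = (1/0.024) × 0.1531^(2/3) × 0.0037^(1/2) = 0.725 m/s.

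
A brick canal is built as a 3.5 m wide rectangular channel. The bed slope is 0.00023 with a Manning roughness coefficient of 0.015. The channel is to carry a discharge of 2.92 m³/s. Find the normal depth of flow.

y_n = 1.08 m

Manning's equation rearranged: A R^(2/3) = nQ / (1·√S) = 0.015 × 2.92 / (√0.00023) = 2.888.
Try y = 1.31 m: A R^(2/3) = 3.782 — too large.
Try y = 0.96 m: A R^(2/3) = 2.443 — too small.
Try y = 1.08 m: A R^(2/3) = 2.888 — ≈ 2.888.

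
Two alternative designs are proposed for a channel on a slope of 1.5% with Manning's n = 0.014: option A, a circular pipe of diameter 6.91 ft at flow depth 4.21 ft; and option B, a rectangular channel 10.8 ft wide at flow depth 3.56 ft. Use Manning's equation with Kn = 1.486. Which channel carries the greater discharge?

Channel A: For a circular section of diameter D = 6.91 ft at depth y = 4.21 ft, the central angle is θ = 2 arccos(1 − 2y/D) = 3.582 rad. Then A = (D²/8)(θ − sin θ) = 23.93 ft² and P = Dθ/2 = 12.38 ft. Hydraulic radius R = A/P = 23.93/12.38 = 1.933 ft. Q_A = (1.486/0.014)·23.93·1.933^(2/3)·√0.015 = 482.7 ft³/s.
Channel B: Flow area A = b·y = 10.8 × 3.56 = 38.45 ft². Wetted perimeter P = b + 2y = 10.8 + 2×3.56 = 17.92 ft. Hydraulic radius R = A/P = 38.45/17.92 = 2.146 ft. Q_B = (1.486/0.014)·38.45·2.146^(2/3)·√0.015 = 831.4 ft³/s.
Q_A = 482.7 ft³/s vs Q_B = 831.4 ft³/s, so channel B carries more.

channel B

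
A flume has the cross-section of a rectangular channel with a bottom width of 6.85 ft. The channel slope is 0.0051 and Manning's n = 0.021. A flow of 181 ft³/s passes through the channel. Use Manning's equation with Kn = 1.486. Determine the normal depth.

Manning's equation rearranged: A R^(2/3) = nQ / (1.486·√S) = 0.021 × 181 / (1.486 × √0.0051) = 35.82.
Trying y = 4.48 ft: A R^(2/3) = 47.75 — too large.
Trying y = 2.6 ft: A R^(2/3) = 23.11 — too small.
Trying y = 3.6 ft: A R^(2/3) = 35.88 — ≈ 35.82.

y_n = 3.6 ft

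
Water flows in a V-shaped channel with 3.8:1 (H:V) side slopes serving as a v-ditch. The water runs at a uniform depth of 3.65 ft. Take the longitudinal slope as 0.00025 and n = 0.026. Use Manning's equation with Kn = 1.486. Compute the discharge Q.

Q = 66.8 ft³/s

For a triangular section with side slope z = 3.8: A = zy² = 3.8×3.65² = 50.63 ft²; P = 2y√(1+z²) = 2×3.65×3.929 = 28.68 ft.
Hydraulic radius R = A/P = 50.63/28.68 = 1.765 ft.
Manning's equation: Q = (1.486/n) A R^(2/3) S^(1/2) = (1.486/0.026) × 50.63 × 1.765^(2/3) × 0.00025^(1/2) = 66.8 ft³/s.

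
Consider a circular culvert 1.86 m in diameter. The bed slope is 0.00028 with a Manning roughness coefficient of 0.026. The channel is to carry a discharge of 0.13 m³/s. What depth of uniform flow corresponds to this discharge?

Manning's equation rearranged: A R^(2/3) = nQ / (1·√S) = 0.026 × 0.13 / (√0.00028) = 0.202.
At y = 0.383 m: A R^(2/3) = 0.1515 — low.
At y = 0.563 m: A R^(2/3) = 0.3249 — high.
At y = 0.442 m: A R^(2/3) = 0.202 — close enough.

y_n = 0.442 m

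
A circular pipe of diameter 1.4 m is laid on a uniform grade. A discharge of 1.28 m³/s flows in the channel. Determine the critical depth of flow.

y_c = 0.588 m

At critical depth, Q² T / (g A³) = 1, i.e. A³/T = Q²/g = 1.28²/9.81 = 0.167.
Try y = 0.742 m: A³/T = 0.4069 — too large.
Try y = 0.448 m: A³/T = 0.05863 — too small.
Try y = 0.588 m: A³/T = 0.1671 — ≈ 0.167.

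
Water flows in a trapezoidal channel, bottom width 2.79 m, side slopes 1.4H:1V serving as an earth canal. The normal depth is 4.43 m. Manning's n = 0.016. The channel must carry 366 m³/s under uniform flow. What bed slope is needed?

With bottom width b = 2.79 m and side slope z = 1.4: A = (b + zy)y = (2.79 + 1.4×4.43)×4.43 = 39.83 m²; P = b + 2y√(1+z²) = 2.79 + 2×4.43×1.72 = 18.03 m.
Hydraulic radius R = A/P = 39.83/18.03 = 2.209 m.
From Manning's equation, S = [nQ / (1 A R^(2/3))]² = [0.016 × 366 / (1 × 39.83 × 2.209^(2/3))]² = 0.00751.

S = 0.00751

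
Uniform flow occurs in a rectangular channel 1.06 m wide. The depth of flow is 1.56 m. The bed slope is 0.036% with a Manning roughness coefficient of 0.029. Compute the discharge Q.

Q = 0.583 m³/s

Flow area A = b·y = 1.06 × 1.56 = 1.654 m². Wetted perimeter P = b + 2y = 1.06 + 2×1.56 = 4.18 m.
Hydraulic radius R = A/P = 1.654/4.18 = 0.3956 m.
Manning's equation: Q = (1/n) A R^(2/3) S^(1/2) = (1/0.029) × 1.654 × 0.3956^(2/3) × 0.00036^(1/2) = 0.583 m³/s.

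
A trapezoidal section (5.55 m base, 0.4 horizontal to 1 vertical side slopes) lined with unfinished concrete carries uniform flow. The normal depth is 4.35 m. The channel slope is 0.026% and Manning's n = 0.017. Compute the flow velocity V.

V = 1.57 m/s

With bottom width b = 5.55 m and side slope z = 0.4: A = (b + zy)y = (5.55 + 0.4×4.35)×4.35 = 31.71 m²; P = b + 2y√(1+z²) = 5.55 + 2×4.35×1.077 = 14.92 m.
Hydraulic radius R = A/P = 31.71/14.92 = 2.125 m.
From Manning's equation, V = (1/n) R^(2/3) S^(1/2) = (1/0.017) × 2.125^(2/3) × 0.00026^(1/2) = 1.57 m/s.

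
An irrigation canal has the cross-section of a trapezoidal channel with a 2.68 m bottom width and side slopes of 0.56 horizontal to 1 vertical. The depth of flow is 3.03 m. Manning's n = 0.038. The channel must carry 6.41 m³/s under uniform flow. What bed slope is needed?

S = 0.00022

With bottom width b = 2.68 m and side slope z = 0.56: A = (b + zy)y = (2.68 + 0.56×3.03)×3.03 = 13.26 m²; P = b + 2y√(1+z²) = 2.68 + 2×3.03×1.146 = 9.626 m.
Hydraulic radius R = A/P = 13.26/9.626 = 1.378 m.
From Manning's equation, S = [nQ / (1 A R^(2/3))]² = [0.038 × 6.41 / (1 × 13.26 × 1.378^(2/3))]² = 0.00022.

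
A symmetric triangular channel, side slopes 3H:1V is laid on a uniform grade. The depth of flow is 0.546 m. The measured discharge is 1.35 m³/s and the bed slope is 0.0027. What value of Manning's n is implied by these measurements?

For a triangular section with side slope z = 3: A = zy² = 3×0.546² = 0.8943 m²; P = 2y√(1+z²) = 2×0.546×3.162 = 3.453 m.
Hydraulic radius R = A/P = 0.8943/3.453 = 0.259 m.
Rearranging Manning's equation: n = (1/Q) A R^(2/3) S^(1/2) = (1/1.35) × 0.8943 × 0.259^(2/3) × √0.0027 = 0.014.

n = 0.014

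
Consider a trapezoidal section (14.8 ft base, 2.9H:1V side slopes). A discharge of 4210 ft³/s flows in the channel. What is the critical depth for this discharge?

y_c = 8.36 ft

At critical depth, Q² T / (g A³) = 1, i.e. A³/T = Q²/g = 4210²/32.2 = 550400.
Try y = 6.71 ft: A³/T = 226100 — too small.
Try y = 9.34 ft: A³/T = 868100 — too large.
Try y = 8.36 ft: A³/T = 549500 — ≈ 550400.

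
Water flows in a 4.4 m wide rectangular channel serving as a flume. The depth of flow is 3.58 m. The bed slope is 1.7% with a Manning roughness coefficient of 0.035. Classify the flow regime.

subcritical

Flow area A = b·y = 4.4 × 3.58 = 15.75 m². Wetted perimeter P = b + 2y = 4.4 + 2×3.58 = 11.56 m.
Hydraulic radius R = A/P = 15.75/11.56 = 1.363 m.
V = (1/n) R^(2/3) √S = (1/0.035) × 1.363^(2/3) × √0.017 = 4.579 m/s. Hydraulic depth D_h = A/T = 15.75/4.4 = 3.58 m.
Froude number Fr = V/√(g·D_h) = 4.579/√(9.81×3.58) = 0.773, which is less than 1, so the flow is subcritical.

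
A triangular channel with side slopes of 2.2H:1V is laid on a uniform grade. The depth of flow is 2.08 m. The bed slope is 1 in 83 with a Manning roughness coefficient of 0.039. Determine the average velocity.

V = 2.71 m/s

For a triangular section with side slope z = 2.2: A = zy² = 2.2×2.08² = 9.518 m²; P = 2y√(1+z²) = 2×2.08×2.417 = 10.05 m.
Hydraulic radius R = A/P = 9.518/10.05 = 0.9468 m.
From Manning's equation, V = (1/n) R^(2/3) S^(1/2) = (1/0.039) × 0.9468^(2/3) × 0.01205^(1/2) = 2.71 m/s.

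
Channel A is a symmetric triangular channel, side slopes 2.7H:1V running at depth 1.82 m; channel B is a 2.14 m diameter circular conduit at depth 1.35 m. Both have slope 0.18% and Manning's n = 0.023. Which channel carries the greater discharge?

channel A

Channel A: For a triangular section with side slope z = 2.7: A = zy² = 2.7×1.82² = 8.943 m²; P = 2y√(1+z²) = 2×1.82×2.879 = 10.48 m. Hydraulic radius R = A/P = 8.943/10.48 = 0.8534 m. Q_A = (1/0.023)·8.943·0.8534^(2/3)·√0.0018 = 14.84 m³/s.
Channel B: For a circular section of diameter D = 2.14 m at depth y = 1.35 m, the central angle is θ = 2 arccos(1 − 2y/D) = 3.671 rad. Then A = (D²/8)(θ − sin θ) = 2.391 m² and P = Dθ/2 = 3.928 m. Hydraulic radius R = A/P = 2.391/3.928 = 0.6086 m. Q_B = (1/0.023)·2.391·0.6086^(2/3)·√0.0018 = 3.167 m³/s.
Q_A = 14.84 m³/s vs Q_B = 3.167 m³/s, so channel A carries more.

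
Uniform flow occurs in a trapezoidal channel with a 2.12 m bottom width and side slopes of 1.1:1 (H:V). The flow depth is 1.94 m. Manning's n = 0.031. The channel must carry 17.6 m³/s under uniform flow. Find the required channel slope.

S = 0.00412

With bottom width b = 2.12 m and side slope z = 1.1: A = (b + zy)y = (2.12 + 1.1×1.94)×1.94 = 8.253 m²; P = b + 2y√(1+z²) = 2.12 + 2×1.94×1.487 = 7.888 m.
Hydraulic radius R = A/P = 8.253/7.888 = 1.046 m.
From Manning's equation, S = [nQ / (1 A R^(2/3))]² = [0.031 × 17.6 / (1 × 8.253 × 1.046^(2/3))]² = 0.00412.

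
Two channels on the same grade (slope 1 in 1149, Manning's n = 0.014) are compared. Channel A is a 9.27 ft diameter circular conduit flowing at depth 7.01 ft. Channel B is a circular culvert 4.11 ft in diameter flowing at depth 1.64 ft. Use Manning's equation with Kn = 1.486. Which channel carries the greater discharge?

channel A

Channel A: For a circular section of diameter D = 9.27 ft at depth y = 7.01 ft, the central angle is θ = 2 arccos(1 − 2y/D) = 4.218 rad. Then A = (D²/8)(θ − sin θ) = 54.76 ft² and P = Dθ/2 = 19.55 ft. Hydraulic radius R = A/P = 54.76/19.55 = 2.801 ft. Q_A = (1.486/0.014)·54.76·2.801^(2/3)·√0.0008703 = 340.7 ft³/s.
Channel B: For a circular section of diameter D = 4.11 ft at depth y = 1.64 ft, the central angle is θ = 2 arccos(1 − 2y/D) = 2.735 rad. Then A = (D²/8)(θ − sin θ) = 4.94 ft² and P = Dθ/2 = 5.62 ft. Hydraulic radius R = A/P = 4.94/5.62 = 0.8789 ft. Q_B = (1.486/0.014)·4.94·0.8789^(2/3)·√0.0008703 = 14.19 ft³/s.
Q_A = 340.7 ft³/s vs Q_B = 14.19 ft³/s, so channel A carries more.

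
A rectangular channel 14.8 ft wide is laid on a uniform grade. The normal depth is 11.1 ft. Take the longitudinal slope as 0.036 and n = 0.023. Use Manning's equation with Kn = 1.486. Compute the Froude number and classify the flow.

Flow area A = b·y = 14.8 × 11.1 = 164.3 ft². Wetted perimeter P = b + 2y = 14.8 + 2×11.1 = 37 ft.
Hydraulic radius R = A/P = 164.3/37 = 4.44 ft.
V = (1.486/n) R^(2/3) √S = (1.486/0.023) × 4.44^(2/3) × √0.036 = 33.12 ft/s. Hydraulic depth D_h = A/T = 164.3/14.8 = 11.1 ft.
Froude number Fr = V/√(g·D_h) = 33.12/√(32.2×11.1) = 1.75, which is greater than 1, so the flow is supercritical.

supercritical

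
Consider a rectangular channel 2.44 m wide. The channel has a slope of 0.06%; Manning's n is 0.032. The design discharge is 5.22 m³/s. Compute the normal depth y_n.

Manning's equation rearranged: A R^(2/3) = nQ / (1·√S) = 0.032 × 5.22 / (√0.0006) = 6.819.
Try y = 2.68 m: A R^(2/3) = 5.814 — too small.
Try y = 3.47 m: A R^(2/3) = 7.908 — too large.
Try y = 3.06 m: A R^(2/3) = 6.816 — matches.

y_n = 3.06 m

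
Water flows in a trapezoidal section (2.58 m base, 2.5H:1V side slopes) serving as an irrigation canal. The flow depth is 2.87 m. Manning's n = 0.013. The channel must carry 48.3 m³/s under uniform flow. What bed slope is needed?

With bottom width b = 2.58 m and side slope z = 2.5: A = (b + zy)y = (2.58 + 2.5×2.87)×2.87 = 28 m²; P = b + 2y√(1+z²) = 2.58 + 2×2.87×2.693 = 18.04 m.
Hydraulic radius R = A/P = 28/18.04 = 1.552 m.
From Manning's equation, S = [nQ / (1 A R^(2/3))]² = [0.013 × 48.3 / (1 × 28 × 1.552^(2/3))]² = 0.00028.

S = 0.00028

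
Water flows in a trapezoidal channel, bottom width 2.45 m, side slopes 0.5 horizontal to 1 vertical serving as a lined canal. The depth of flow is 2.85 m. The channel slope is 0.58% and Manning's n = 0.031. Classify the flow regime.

subcritical

With bottom width b = 2.45 m and side slope z = 0.5: A = (b + zy)y = (2.45 + 0.5×2.85)×2.85 = 11.04 m²; P = b + 2y√(1+z²) = 2.45 + 2×2.85×1.118 = 8.823 m.
Hydraulic radius R = A/P = 11.04/8.823 = 1.252 m.
V = (1/n) R^(2/3) √S = (1/0.031) × 1.252^(2/3) × √0.0058 = 2.853 m/s. Hydraulic depth D_h = A/T = 11.04/5.3 = 2.084 m.
Froude number Fr = V/√(g·D_h) = 2.853/√(9.81×2.084) = 0.631, which is less than 1, so the flow is subcritical.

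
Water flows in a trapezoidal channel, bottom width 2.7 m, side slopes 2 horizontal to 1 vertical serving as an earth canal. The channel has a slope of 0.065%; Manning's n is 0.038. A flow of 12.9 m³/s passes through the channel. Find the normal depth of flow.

y_n = 2.26 m

Manning's equation rearranged: A R^(2/3) = nQ / (1·√S) = 0.038 × 12.9 / (√0.00065) = 19.23.
Trying y = 2.48 m: A R^(2/3) = 23.52 — over.
Trying y = 1.66 m: A R^(2/3) = 9.907 — short.
Trying y = 2.26 m: A R^(2/3) = 19.18 — close enough.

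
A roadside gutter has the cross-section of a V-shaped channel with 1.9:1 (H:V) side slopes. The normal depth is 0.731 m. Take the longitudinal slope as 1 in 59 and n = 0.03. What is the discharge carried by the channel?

Q = 2.08 m³/s

For a triangular section with side slope z = 1.9: A = zy² = 1.9×0.731² = 1.015 m²; P = 2y√(1+z²) = 2×0.731×2.147 = 3.139 m.
Hydraulic radius R = A/P = 1.015/3.139 = 0.3234 m.
Manning's equation: Q = (1/n) A R^(2/3) S^(1/2) = (1/0.03) × 1.015 × 0.3234^(2/3) × 0.01695^(1/2) = 2.08 m³/s.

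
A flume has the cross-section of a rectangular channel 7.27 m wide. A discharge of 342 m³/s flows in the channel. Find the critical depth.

For a rectangular channel, critical depth y_c = (q²/g)^(1/3) where q = Q/b = 342/7.27 = 47.04 m²/s.
So y_c = (47.04²/9.81)^(1/3) = 6.09 m.

y_c = 6.09 m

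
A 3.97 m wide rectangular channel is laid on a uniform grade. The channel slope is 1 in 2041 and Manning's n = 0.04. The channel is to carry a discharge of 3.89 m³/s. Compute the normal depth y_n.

Manning's equation rearranged: A R^(2/3) = nQ / (1·√S) = 0.04 × 3.89 / (√0.00049) = 7.03.
Trying y = 2.26 m: A R^(2/3) = 9.309 — too large.
Trying y = 1.29 m: A R^(2/3) = 4.346 — too small.
Trying y = 1.83 m: A R^(2/3) = 7.032 — ≈ 7.03.

y_n = 1.83 m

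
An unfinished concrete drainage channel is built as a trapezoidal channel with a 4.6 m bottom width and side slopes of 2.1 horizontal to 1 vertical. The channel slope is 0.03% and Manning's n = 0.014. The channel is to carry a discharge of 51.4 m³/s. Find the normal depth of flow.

y_n = 2.81 m

Manning's equation rearranged: A R^(2/3) = nQ / (1·√S) = 0.014 × 51.4 / (√0.0003) = 41.55.
At y = 2.5 m: A R^(2/3) = 32.52 — too small.
At y = 2.81 m: A R^(2/3) = 41.53 — matches.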